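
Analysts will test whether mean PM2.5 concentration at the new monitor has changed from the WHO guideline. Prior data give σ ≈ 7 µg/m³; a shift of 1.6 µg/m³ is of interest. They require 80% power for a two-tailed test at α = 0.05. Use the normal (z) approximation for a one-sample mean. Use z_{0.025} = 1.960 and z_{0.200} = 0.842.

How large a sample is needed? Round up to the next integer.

n = (z_{α/2} + z_β)² · σ² / δ²
  = (1.960 + 0.842)² · 7² / 1.6²
  = 7.8512 · 49 / 2.56
  = 150.28
Round up → n = 151.

n = 151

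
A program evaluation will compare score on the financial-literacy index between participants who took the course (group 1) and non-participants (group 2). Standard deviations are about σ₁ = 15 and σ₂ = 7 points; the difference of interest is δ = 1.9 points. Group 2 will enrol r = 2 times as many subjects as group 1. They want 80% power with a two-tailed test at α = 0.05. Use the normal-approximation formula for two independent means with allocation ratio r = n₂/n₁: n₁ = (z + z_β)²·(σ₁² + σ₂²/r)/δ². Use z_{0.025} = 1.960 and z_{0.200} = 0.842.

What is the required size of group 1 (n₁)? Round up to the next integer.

n₁ = (z_{α/2} + z_β)² · (σ₁² + σ₂²/r) / δ²
   = (1.960 + 0.842)² · (15² + 7²/2) / 1.9²
   = 7.8512 · (225 + 24.5) / 3.61
   = 7.8512 · 249.5 / 3.61
   = 542.62
Round up → n₁ = 543; n₂ = r·n₁ = 2 × 543 = 1086.

n₁ = 543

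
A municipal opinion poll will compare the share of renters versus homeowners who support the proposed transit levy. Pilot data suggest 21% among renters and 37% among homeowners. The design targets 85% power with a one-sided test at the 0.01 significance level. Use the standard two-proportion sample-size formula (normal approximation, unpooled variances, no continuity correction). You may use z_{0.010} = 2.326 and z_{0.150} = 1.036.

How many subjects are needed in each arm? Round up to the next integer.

n = 177 per group

n = (z_α + z_β)² · [p₁(1−p₁) + p₂(1−p₂)] / (p₁ − p₂)²
  = (2.326 + 1.036)² · (0.21·0.79 + 0.37·0.63) / (-0.16)²
  = (3.362)² · (0.1659 + 0.2331) / 0.0256
  = 11.3030 · 0.3990 / 0.0256
  = 176.17
Round up → n = 177 per group.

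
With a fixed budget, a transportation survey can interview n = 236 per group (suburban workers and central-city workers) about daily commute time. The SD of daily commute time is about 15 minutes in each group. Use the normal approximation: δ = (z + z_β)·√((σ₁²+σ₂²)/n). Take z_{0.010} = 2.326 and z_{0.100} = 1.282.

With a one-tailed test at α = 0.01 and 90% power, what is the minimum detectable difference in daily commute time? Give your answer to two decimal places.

δ = (z_α + z_β) · √((σ₁²+σ₂²)/n)
  = (2.326 + 1.282) · √(450/236)
  = 3.608 · √1.9068
  = 3.608 · 1.3809
  = 4.9821

Minimum detectable difference ≈ 4.98 minutes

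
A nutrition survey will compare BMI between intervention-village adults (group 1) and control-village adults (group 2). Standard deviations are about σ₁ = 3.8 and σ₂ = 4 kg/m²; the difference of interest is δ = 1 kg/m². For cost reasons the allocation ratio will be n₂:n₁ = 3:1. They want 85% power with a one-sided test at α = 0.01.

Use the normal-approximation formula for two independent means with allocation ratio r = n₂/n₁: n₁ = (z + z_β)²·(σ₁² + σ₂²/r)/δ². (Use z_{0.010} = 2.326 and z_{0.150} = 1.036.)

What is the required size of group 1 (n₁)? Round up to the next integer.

n₁ = (z_α + z_β)² · (σ₁² + σ₂²/r) / δ²
   = (2.326 + 1.036)² · (3.8² + 4²/3) / 1²
   = 11.3030 · (14.44 + 5.3333) / 1
   = 11.3030 · 19.7733 / 1
   = 223.50
Round up → n₁ = 224; n₂ = r·n₁ = 3 × 224 = 672.

n₁ = 224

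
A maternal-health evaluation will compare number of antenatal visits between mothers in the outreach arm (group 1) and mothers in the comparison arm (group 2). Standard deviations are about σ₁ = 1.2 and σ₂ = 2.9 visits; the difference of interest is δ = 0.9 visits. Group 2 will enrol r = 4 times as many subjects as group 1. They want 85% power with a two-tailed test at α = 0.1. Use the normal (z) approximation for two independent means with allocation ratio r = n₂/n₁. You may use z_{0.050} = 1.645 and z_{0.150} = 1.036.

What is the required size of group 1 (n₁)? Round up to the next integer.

n₁ = 32

n₁ = (z_{α/2} + z_β)² · (σ₁² + σ₂²/r) / δ²
   = (1.645 + 1.036)² · (1.2² + 2.9²/4) / 0.9²
   = 7.1878 · (1.44 + 2.1025) / 0.81
   = 7.1878 · 3.5425 / 0.81
   = 31.44
Round up → n₁ = 32; n₂ = r·n₁ = 4 × 32 = 128.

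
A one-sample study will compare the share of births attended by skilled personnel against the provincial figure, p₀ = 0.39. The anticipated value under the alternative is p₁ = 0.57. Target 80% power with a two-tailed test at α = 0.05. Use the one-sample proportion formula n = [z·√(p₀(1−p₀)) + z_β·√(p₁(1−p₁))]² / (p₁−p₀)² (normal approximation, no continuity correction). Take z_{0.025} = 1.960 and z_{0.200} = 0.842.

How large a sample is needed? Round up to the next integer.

n = 59

n = [z_{α/2}·√(p₀q₀) + z_β·√(p₁q₁)]² / (p₁ − p₀)²
  = [1.960·√(0.39·0.61) + 0.842·√(0.57·0.43)]² / (0.18)²
  = [1.960·0.4877 + 0.842·0.4951]² / 0.0324
  = [1.3728]² / 0.0324
  = 58.17
Round up → n = 59.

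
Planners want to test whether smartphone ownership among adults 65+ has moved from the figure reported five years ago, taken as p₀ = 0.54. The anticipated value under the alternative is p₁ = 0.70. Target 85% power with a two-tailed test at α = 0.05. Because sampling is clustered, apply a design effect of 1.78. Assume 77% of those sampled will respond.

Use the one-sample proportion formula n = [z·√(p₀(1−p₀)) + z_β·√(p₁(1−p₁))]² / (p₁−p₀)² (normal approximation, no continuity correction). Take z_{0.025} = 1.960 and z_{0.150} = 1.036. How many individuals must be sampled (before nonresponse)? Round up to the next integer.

n = [z_{α/2}·√(p₀q₀) + z_β·√(p₁q₁)]² / (p₁ − p₀)²
  = [1.960·√(0.54·0.46) + 1.036·√(0.70·0.30)]² / (0.16)²
  = [1.960·0.4984 + 1.036·0.4583]² / 0.0256
  = [1.4516]² / 0.0256
  = 82.31
Design effect: 1.78 × 82.31 = 146.52.
Adjust for 77% response: 146.52 / 0.77 = 190.28.
Round up → n = 191.

n = 191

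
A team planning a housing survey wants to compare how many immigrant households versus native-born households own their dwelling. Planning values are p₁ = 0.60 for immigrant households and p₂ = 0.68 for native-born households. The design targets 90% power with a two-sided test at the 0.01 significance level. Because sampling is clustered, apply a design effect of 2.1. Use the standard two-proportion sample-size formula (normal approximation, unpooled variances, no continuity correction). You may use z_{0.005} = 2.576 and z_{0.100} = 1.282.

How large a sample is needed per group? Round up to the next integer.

n = 2235 per group

n = (z_{α/2} + z_β)² · [p₁(1−p₁) + p₂(1−p₂)] / (p₁ − p₂)²
  = (2.576 + 1.282)² · (0.60·0.40 + 0.68·0.32) / (-0.08)²
  = (3.858)² · (0.2400 + 0.2176) / 0.0064
  = 14.8842 · 0.4576 / 0.0064
  = 1064.22
Design effect: 2.1 × 1064.22 = 2234.86.
Round up → n = 2235 per group.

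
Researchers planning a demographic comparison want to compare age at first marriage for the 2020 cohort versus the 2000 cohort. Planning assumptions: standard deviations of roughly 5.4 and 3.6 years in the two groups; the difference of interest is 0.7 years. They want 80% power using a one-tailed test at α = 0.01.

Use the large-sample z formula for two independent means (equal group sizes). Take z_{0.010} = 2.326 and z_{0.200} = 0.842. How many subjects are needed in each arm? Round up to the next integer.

n = (z_α + z_β)² · (σ₁² + σ₂²) / δ²
  = (2.326 + 0.842)² · (5.4² + 3.6² = 42.12) / 0.7²
  = 10.0362 · 42.12 / 0.49
  = 862.71
Round up → n = 863 per group.

n = 863 per group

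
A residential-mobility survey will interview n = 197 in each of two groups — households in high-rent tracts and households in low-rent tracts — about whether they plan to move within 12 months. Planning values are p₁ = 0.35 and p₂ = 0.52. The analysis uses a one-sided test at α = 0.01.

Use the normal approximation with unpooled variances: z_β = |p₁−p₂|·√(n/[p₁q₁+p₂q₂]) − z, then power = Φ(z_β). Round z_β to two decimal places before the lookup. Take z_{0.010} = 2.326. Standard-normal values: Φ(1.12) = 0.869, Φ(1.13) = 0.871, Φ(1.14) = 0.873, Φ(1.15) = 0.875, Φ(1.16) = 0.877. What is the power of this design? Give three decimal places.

Power ≈ 0.871

z_β = |p₁−p₂|·√(n/[p₁q₁+p₂q₂]) − z_α
    = 0.17 · √(197/0.4771) − 2.326
    = 0.17 · 20.3202 − 2.326
    = 3.4544 − 2.326 = 1.1284 → 1.13
Power = Φ(1.13) = 0.871.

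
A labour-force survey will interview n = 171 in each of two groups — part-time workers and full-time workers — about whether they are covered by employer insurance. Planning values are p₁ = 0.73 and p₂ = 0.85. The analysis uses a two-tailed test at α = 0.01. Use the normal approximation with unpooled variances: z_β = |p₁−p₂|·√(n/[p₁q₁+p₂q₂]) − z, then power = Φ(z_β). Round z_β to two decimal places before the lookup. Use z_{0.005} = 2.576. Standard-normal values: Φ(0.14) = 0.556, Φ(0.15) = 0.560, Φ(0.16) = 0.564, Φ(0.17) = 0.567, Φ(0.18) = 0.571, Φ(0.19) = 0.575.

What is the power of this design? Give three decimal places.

z_β = |p₁−p₂|·√(n/[p₁q₁+p₂q₂]) − z_{α/2}
    = 0.12 · √(171/0.3246) − 2.576
    = 0.12 · 22.9522 − 2.576
    = 2.7543 − 2.576 = 0.1783 → 0.18
Power = Φ(0.18) = 0.571.

Power ≈ 0.571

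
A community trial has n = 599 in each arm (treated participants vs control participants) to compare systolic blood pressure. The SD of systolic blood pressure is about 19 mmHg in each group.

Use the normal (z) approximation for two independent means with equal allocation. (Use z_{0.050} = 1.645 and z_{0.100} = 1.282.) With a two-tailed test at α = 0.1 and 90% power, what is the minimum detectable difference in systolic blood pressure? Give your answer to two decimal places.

Minimum detectable difference ≈ 3.21 mmHg

δ = (z_{α/2} + z_β) · √((σ₁²+σ₂²)/n)
  = (1.645 + 1.282) · √(722/599)
  = 2.927 · √1.2053
  = 2.927 · 1.0979
  = 3.2135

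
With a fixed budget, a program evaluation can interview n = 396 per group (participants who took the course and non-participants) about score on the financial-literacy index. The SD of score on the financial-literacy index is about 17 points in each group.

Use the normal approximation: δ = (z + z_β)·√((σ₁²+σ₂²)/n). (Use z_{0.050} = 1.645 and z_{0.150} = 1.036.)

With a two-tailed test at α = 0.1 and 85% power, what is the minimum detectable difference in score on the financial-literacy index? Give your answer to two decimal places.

δ = (z_{α/2} + z_β) · √((σ₁²+σ₂²)/n)
  = (1.645 + 1.036) · √(578/396)
  = 2.681 · √1.4596
  = 2.681 · 1.2081
  = 3.2390

Minimum detectable difference ≈ 3.24 points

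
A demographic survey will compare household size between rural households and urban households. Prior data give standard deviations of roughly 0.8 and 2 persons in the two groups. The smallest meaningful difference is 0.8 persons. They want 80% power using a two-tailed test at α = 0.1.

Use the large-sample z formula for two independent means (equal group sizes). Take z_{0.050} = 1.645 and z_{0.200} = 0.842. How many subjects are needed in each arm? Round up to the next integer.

n = 45 per group

n = (z_{α/2} + z_β)² · (σ₁² + σ₂²) / δ²
  = (1.645 + 0.842)² · (0.8² + 2² = 4.64) / 0.8²
  = 6.1852 · 4.64 / 0.64
  = 44.84
Round up → n = 45 per group.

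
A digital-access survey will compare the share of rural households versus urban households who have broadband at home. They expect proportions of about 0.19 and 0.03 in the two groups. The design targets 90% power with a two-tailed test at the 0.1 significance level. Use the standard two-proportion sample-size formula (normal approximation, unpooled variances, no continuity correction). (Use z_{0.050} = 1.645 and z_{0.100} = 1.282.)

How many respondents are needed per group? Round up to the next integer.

n = (z_{α/2} + z_β)² · [p₁(1−p₁) + p₂(1−p₂)] / (p₁ − p₂)²
  = (1.645 + 1.282)² · (0.19·0.81 + 0.03·0.97) / (0.16)²
  = (2.927)² · (0.1539 + 0.0291) / 0.0256
  = 8.5673 · 0.1830 / 0.0256
  = 61.24
Round up → n = 62 per group.

n = 62 per group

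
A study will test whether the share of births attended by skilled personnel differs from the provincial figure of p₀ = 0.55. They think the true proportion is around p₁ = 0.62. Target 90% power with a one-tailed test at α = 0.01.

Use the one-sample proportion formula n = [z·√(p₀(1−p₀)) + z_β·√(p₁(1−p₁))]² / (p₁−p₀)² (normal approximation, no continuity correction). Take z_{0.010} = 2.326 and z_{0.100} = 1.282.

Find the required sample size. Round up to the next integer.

n = 647

n = [z_α·√(p₀q₀) + z_β·√(p₁q₁)]² / (p₁ − p₀)²
  = [2.326·√(0.55·0.45) + 1.282·√(0.62·0.38)]² / (0.07)²
  = [2.326·0.4975 + 1.282·0.4854]² / 0.0049
  = [1.7794]² / 0.0049
  = 646.20
Round up → n = 647.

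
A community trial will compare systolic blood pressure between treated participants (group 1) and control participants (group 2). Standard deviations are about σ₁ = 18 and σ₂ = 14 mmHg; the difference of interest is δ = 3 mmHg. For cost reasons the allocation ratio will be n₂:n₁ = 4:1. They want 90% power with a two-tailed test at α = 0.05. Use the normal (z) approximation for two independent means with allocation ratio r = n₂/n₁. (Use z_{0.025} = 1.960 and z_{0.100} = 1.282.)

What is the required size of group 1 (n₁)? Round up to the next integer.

n₁ = (z_{α/2} + z_β)² · (σ₁² + σ₂²/r) / δ²
   = (1.960 + 1.282)² · (18² + 14²/4) / 3²
   = 10.5106 · (324 + 49) / 9
   = 10.5106 · 373 / 9
   = 435.60
Round up → n₁ = 436; n₂ = r·n₁ = 4 × 436 = 1744.

n₁ = 436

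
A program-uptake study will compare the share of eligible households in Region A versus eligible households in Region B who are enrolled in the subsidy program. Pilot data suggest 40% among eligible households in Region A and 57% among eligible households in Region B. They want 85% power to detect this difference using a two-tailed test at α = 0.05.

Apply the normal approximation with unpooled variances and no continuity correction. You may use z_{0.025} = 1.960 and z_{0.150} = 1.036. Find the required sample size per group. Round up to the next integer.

n = (z_{α/2} + z_β)² · [p₁(1−p₁) + p₂(1−p₂)] / (p₁ − p₂)²
  = (1.960 + 1.036)² · (0.40·0.60 + 0.57·0.43) / (-0.17)²
  = (2.996)² · (0.2400 + 0.2451) / 0.0289
  = 8.9760 · 0.4851 / 0.0289
  = 150.67
Round up → n = 151 per group.

n = 151 per group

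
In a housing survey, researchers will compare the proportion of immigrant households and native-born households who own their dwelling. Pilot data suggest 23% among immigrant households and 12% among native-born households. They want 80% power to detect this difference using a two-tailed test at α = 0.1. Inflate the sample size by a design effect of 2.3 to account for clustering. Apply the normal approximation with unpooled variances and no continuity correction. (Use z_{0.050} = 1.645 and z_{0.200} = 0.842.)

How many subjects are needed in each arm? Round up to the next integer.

n = (z_{α/2} + z_β)² · [p₁(1−p₁) + p₂(1−p₂)] / (p₁ − p₂)²
  = (1.645 + 0.842)² · (0.23·0.77 + 0.12·0.88) / (0.11)²
  = (2.487)² · (0.1771 + 0.1056) / 0.0121
  = 6.1852 · 0.2827 / 0.0121
  = 144.51
Design effect: 2.3 × 144.51 = 332.37.
Round up → n = 333 per group.

n = 333 per group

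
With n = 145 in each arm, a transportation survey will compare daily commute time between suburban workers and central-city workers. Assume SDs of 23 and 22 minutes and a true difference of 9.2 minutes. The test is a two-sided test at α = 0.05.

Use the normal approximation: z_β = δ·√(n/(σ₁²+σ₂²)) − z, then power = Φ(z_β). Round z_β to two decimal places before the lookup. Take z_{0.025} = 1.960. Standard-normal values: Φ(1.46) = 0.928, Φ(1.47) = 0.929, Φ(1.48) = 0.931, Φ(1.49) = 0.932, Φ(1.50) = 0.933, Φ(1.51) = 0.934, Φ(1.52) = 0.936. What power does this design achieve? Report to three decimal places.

z_β = δ·√(n/(σ₁²+σ₂²)) − z_{α/2}
    = 9.2 · √(145/1013) − 1.960
    = 9.2 · 0.37834 − 1.960
    = 3.4807 − 1.960 = 1.5207 → 1.52
Power = Φ(1.52) = 0.936.

Power ≈ 0.936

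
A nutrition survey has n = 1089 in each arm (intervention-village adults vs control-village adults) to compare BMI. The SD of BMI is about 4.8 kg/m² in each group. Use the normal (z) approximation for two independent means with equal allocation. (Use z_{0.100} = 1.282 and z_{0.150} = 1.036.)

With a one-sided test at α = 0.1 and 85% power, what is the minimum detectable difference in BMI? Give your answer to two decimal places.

Minimum detectable difference ≈ 0.48 kg/m²

δ = (z_α + z_β) · √((σ₁²+σ₂²)/n)
  = (1.282 + 1.036) · √(46.08/1089)
  = 2.318 · √0.04231
  = 2.318 · 0.2057
  = 0.4768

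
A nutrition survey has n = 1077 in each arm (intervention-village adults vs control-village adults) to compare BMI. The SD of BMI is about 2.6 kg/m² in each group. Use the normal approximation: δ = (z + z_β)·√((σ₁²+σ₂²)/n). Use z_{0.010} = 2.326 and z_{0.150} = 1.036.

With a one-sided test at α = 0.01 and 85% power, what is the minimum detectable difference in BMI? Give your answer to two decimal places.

Minimum detectable difference ≈ 0.38 kg/m²

δ = (z_α + z_β) · √((σ₁²+σ₂²)/n)
  = (2.326 + 1.036) · √(13.52/1077)
  = 3.362 · √0.01255
  = 3.362 · 0.1120
  = 0.3767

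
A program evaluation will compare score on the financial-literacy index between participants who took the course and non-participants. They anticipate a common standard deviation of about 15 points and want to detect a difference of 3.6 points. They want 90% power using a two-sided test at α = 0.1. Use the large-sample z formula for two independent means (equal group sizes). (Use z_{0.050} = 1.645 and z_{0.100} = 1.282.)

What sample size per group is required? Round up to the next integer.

n = (z_{α/2} + z_β)² · (σ₁² + σ₂²) / δ²
  = (1.645 + 1.282)² · (2·15² = 450) / 3.6²
  = 8.5673 · 450 / 12.96
  = 297.48
Round up → n = 298 per group.

n = 298 per group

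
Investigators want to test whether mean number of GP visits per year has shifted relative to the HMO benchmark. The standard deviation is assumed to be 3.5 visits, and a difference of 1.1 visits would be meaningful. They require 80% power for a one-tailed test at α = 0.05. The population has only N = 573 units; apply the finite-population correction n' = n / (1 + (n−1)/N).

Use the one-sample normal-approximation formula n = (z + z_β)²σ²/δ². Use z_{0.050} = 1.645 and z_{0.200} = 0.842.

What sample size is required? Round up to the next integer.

n = (z_α + z_β)² · σ² / δ²
  = (1.645 + 0.842)² · 3.5² / 1.1²
  = 6.1852 · 12.25 / 1.21
  = 62.62
Finite-population correction (N = 573): 62.62 / (1 + (62.62 − 1)/573) = 56.54.
Round up → n = 57.

n = 57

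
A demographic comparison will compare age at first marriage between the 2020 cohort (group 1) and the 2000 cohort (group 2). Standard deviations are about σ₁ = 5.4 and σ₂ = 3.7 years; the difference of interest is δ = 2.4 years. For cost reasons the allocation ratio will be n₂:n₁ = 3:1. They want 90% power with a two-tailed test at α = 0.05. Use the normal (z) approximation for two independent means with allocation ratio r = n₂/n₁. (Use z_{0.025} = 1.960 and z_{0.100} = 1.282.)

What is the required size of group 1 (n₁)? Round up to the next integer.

n₁ = (z_{α/2} + z_β)² · (σ₁² + σ₂²/r) / δ²
   = (1.960 + 1.282)² · (5.4² + 3.7²/3) / 2.4²
   = 10.5106 · (29.16 + 4.5633) / 5.76
   = 10.5106 · 33.7233 / 5.76
   = 61.54
Round up → n₁ = 62; n₂ = r·n₁ = 3 × 62 = 186.

n₁ = 62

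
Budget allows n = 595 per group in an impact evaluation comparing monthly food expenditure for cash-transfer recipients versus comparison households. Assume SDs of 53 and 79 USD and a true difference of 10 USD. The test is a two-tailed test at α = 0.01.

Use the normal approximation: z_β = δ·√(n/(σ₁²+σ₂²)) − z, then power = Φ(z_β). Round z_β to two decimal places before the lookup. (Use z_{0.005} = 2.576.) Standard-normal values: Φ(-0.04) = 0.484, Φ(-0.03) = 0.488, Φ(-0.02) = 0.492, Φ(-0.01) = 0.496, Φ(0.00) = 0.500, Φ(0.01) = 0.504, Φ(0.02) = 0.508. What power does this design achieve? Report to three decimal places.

Power ≈ 0.496

z_β = δ·√(n/(σ₁²+σ₂²)) − z_{α/2}
    = 10 · √(595/9050) − 2.576
    = 10 · 0.25641 − 2.576
    = 2.5641 − 2.576 = -0.0119 → -0.01
Power = Φ(-0.01) = 0.496.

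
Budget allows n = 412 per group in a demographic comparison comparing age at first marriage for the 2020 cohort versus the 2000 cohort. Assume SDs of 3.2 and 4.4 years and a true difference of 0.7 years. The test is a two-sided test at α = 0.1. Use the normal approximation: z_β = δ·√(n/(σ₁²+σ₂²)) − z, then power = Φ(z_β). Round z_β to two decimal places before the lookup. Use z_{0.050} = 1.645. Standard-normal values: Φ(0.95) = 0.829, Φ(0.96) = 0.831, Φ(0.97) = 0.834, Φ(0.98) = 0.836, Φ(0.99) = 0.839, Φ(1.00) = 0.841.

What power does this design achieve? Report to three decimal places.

Power ≈ 0.834

z_β = δ·√(n/(σ₁²+σ₂²)) − z_{α/2}
    = 0.7 · √(412/29.6) − 1.645
    = 0.7 · 3.73081 − 1.645
    = 2.6116 − 1.645 = 0.9666 → 0.97
Power = Φ(0.97) = 0.834.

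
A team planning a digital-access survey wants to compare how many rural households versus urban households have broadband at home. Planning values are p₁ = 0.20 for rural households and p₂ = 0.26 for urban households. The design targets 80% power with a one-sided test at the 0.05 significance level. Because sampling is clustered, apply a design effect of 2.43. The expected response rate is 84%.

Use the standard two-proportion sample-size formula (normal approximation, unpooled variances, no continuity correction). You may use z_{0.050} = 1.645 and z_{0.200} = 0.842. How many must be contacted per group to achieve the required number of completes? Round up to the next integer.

n = (z_α + z_β)² · [p₁(1−p₁) + p₂(1−p₂)] / (p₁ − p₂)²
  = (1.645 + 0.842)² · (0.20·0.80 + 0.26·0.74) / (-0.06)²
  = (2.487)² · (0.1600 + 0.1924) / 0.0036
  = 6.1852 · 0.3524 / 0.0036
  = 605.46
Design effect: 2.43 × 605.46 = 1471.27.
Adjust for 84% response: 1471.27 / 0.84 = 1751.51.
Round up → n = 1752 per group.

n = 1752 per group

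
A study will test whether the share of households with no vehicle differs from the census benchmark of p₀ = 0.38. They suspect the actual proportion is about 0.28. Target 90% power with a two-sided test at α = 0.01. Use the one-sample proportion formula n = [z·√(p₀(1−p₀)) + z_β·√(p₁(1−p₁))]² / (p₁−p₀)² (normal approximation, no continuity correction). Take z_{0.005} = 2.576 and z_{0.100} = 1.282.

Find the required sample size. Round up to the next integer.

n = 334

n = [z_{α/2}·√(p₀q₀) + z_β·√(p₁q₁)]² / (p₁ − p₀)²
  = [2.576·√(0.38·0.62) + 1.282·√(0.28·0.72)]² / (-0.10)²
  = [2.576·0.4854 + 1.282·0.4490]² / 0.0100
  = [1.8260]² / 0.0100
  = 333.42
Round up → n = 334.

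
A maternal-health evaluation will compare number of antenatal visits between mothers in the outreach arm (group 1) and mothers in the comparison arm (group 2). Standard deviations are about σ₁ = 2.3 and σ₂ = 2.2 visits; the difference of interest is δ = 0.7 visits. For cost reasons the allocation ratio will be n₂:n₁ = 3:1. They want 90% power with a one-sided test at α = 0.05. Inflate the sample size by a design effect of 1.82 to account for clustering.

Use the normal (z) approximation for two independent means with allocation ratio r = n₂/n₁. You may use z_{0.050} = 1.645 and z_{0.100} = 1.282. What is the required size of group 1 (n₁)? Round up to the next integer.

n₁ = 220

n₁ = (z_α + z_β)² · (σ₁² + σ₂²/r) / δ²
   = (1.645 + 1.282)² · (2.3² + 2.2²/3) / 0.7²
   = 8.5673 · (5.29 + 1.6133) / 0.49
   = 8.5673 · 6.9033 / 0.49
   = 120.70
Design effect: 1.82 × 120.70 = 219.67.
Round up → n₁ = 220; n₂ = r·n₁ = 3 × 220 = 660.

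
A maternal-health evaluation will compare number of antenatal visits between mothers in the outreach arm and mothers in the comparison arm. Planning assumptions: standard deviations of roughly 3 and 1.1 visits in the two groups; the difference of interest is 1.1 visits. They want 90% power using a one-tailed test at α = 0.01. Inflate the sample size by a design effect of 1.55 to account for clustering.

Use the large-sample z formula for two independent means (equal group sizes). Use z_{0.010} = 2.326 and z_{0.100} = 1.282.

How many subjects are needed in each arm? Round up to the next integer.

n = (z_α + z_β)² · (σ₁² + σ₂²) / δ²
  = (2.326 + 1.282)² · (3² + 1.1² = 10.21) / 1.1²
  = 13.0177 · 10.21 / 1.21
  = 109.84
Design effect: 1.55 × 109.84 = 170.26.
Round up → n = 171 per group.

n = 171 per group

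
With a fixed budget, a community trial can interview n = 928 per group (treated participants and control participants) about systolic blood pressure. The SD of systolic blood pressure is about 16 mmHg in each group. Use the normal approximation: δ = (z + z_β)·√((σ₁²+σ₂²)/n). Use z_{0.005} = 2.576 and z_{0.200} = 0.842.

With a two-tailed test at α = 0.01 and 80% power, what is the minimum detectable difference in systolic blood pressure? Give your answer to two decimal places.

δ = (z_{α/2} + z_β) · √((σ₁²+σ₂²)/n)
  = (2.576 + 0.842) · √(512/928)
  = 3.418 · √0.55172
  = 3.418 · 0.7428
  = 2.5388

Minimum detectable difference ≈ 2.54 mmHg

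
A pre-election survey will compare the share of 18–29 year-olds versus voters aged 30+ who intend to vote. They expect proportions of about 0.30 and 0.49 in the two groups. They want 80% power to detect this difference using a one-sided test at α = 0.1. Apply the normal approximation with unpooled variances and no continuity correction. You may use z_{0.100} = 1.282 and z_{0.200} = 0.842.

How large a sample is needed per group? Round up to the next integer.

n = (z_α + z_β)² · [p₁(1−p₁) + p₂(1−p₂)] / (p₁ − p₂)²
  = (1.282 + 0.842)² · (0.30·0.70 + 0.49·0.51) / (-0.19)²
  = (2.124)² · (0.2100 + 0.2499) / 0.0361
  = 4.5114 · 0.4599 / 0.0361
  = 57.47
Round up → n = 58 per group.

n = 58 per group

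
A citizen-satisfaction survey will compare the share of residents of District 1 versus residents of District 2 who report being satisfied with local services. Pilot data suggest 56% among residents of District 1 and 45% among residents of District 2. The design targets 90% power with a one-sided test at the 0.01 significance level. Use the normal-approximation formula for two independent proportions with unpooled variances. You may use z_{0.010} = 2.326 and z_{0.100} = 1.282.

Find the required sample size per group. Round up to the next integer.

n = (z_α + z_β)² · [p₁(1−p₁) + p₂(1−p₂)] / (p₁ − p₂)²
  = (2.326 + 1.282)² · (0.56·0.44 + 0.45·0.55) / (0.11)²
  = (3.608)² · (0.2464 + 0.2475) / 0.0121
  = 13.0177 · 0.4939 / 0.0121
  = 531.36
Round up → n = 532 per group.

n = 532 per group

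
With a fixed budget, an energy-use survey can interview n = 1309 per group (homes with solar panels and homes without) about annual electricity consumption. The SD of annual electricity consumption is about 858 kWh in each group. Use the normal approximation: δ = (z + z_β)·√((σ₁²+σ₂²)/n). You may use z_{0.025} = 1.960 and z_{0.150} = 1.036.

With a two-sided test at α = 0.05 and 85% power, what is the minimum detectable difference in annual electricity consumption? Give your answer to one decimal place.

δ = (z_{α/2} + z_β) · √((σ₁²+σ₂²)/n)
  = (1.960 + 1.036) · √(1472328/1309)
  = 2.996 · √1124.8
  = 2.996 · 33.5376
  = 100.4788

Minimum detectable difference ≈ 100.5 kWh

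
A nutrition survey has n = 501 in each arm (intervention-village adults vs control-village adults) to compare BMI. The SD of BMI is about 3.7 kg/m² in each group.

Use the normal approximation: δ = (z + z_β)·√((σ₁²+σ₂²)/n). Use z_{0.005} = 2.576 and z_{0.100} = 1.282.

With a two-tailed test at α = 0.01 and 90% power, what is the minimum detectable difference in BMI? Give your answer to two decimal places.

Minimum detectable difference ≈ 0.90 kg/m²

δ = (z_{α/2} + z_β) · √((σ₁²+σ₂²)/n)
  = (2.576 + 1.282) · √(27.38/501)
  = 3.858 · √0.05465
  = 3.858 · 0.2338
  = 0.9019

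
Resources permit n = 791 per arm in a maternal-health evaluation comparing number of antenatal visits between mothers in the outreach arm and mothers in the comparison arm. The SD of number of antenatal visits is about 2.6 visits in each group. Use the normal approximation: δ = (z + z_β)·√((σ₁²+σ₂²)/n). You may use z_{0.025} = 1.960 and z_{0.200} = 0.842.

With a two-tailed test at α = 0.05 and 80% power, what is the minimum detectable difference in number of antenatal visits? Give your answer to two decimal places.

δ = (z_{α/2} + z_β) · √((σ₁²+σ₂²)/n)
  = (1.960 + 0.842) · √(13.52/791)
  = 2.802 · √0.01709
  = 2.802 · 0.1307
  = 0.3663

Minimum detectable difference ≈ 0.37 visits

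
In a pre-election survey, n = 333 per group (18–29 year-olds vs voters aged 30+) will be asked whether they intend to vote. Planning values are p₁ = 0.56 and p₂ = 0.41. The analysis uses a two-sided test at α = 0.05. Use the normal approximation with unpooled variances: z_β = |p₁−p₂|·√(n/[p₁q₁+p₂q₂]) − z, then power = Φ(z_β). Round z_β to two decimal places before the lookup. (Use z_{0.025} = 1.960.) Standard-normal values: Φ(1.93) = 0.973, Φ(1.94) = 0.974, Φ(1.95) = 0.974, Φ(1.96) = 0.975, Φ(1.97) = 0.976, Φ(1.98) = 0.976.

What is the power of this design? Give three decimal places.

Power ≈ 0.975

z_β = |p₁−p₂|·√(n/[p₁q₁+p₂q₂]) − z_{α/2}
    = 0.15 · √(333/0.4883) − 1.960
    = 0.15 · 26.1143 − 1.960
    = 3.9171 − 1.960 = 1.9571 → 1.96
Power = Φ(1.96) = 0.975.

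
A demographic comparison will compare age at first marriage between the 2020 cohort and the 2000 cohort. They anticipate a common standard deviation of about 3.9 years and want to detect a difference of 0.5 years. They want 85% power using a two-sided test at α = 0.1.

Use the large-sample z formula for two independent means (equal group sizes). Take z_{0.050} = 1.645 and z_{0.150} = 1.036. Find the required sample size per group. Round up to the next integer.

n = (z_{α/2} + z_β)² · (σ₁² + σ₂²) / δ²
  = (1.645 + 1.036)² · (2·3.9² = 30.42) / 0.5²
  = 7.1878 · 30.42 / 0.25
  = 874.61
Round up → n = 875 per group.

n = 875 per group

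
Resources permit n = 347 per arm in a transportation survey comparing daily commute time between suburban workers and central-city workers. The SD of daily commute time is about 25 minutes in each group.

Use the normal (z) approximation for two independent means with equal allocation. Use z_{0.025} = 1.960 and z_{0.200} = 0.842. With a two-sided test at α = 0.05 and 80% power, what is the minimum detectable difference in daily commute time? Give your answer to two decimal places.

Minimum detectable difference ≈ 5.32 minutes

δ = (z_{α/2} + z_β) · √((σ₁²+σ₂²)/n)
  = (1.960 + 0.842) · √(1250/347)
  = 2.802 · √3.6023
  = 2.802 · 1.8980
  = 5.3181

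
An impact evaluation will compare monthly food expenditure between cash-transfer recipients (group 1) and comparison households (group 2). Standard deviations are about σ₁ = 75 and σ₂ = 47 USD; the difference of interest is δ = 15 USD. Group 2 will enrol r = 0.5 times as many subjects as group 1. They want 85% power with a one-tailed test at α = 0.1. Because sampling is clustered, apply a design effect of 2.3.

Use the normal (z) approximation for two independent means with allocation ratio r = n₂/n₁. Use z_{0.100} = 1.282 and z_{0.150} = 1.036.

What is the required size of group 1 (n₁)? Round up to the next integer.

n₁ = 552

n₁ = (z_α + z_β)² · (σ₁² + σ₂²/r) / δ²
   = (1.282 + 1.036)² · (75² + 47²/0.5) / 15²
   = 5.3731 · (5625 + 4418) / 225
   = 5.3731 · 10043 / 225
   = 239.83
Design effect: 2.3 × 239.83 = 551.61.
Round up → n₁ = 552; n₂ = r·n₁ = 0.5 × 552 = 276.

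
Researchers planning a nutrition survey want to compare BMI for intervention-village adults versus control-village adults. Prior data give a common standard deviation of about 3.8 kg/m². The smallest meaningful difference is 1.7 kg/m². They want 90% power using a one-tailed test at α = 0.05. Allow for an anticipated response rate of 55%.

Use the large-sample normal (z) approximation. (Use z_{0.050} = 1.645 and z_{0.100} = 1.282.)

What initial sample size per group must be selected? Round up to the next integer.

n = (z_α + z_β)² · (σ₁² + σ₂²) / δ²
  = (1.645 + 1.282)² · (2·3.8² = 28.88) / 1.7²
  = 8.5673 · 28.88 / 2.89
  = 85.61
Adjust for 55% response: 85.61 / 0.55 = 155.66.
Round up → n = 156 per group.

n = 156 per group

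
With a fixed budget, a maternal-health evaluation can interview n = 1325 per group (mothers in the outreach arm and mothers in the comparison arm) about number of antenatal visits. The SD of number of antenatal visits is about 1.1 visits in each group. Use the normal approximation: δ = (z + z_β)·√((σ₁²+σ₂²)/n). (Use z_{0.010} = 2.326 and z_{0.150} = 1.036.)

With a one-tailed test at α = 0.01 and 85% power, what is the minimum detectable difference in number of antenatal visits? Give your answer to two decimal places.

δ = (z_α + z_β) · √((σ₁²+σ₂²)/n)
  = (2.326 + 1.036) · √(2.42/1325)
  = 3.362 · √0.00183
  = 3.362 · 0.0427
  = 0.1437

Minimum detectable difference ≈ 0.14 visits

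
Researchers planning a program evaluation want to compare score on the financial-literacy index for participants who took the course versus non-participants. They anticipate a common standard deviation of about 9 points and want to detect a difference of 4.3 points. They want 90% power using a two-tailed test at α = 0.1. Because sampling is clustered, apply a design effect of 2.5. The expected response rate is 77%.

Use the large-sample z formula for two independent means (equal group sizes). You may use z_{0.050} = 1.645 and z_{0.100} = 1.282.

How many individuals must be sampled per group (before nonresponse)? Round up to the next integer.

n = (z_{α/2} + z_β)² · (σ₁² + σ₂²) / δ²
  = (1.645 + 1.282)² · (2·9² = 162) / 4.3²
  = 8.5673 · 162 / 18.49
  = 75.06
Design effect: 2.5 × 75.06 = 187.66.
Adjust for 77% response: 187.66 / 0.77 = 243.71.
Round up → n = 244 per group.

n = 244 per group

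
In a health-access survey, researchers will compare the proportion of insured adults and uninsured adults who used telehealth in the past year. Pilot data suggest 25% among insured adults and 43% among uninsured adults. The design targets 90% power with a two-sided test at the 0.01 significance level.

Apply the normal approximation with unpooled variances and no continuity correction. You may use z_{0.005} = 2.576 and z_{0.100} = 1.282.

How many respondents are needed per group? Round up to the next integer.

n = 199 per group

n = (z_{α/2} + z_β)² · [p₁(1−p₁) + p₂(1−p₂)] / (p₁ − p₂)²
  = (2.576 + 1.282)² · (0.25·0.75 + 0.43·0.57) / (-0.18)²
  = (3.858)² · (0.1875 + 0.2451) / 0.0324
  = 14.8842 · 0.4326 / 0.0324
  = 198.73
Round up → n = 199 per group.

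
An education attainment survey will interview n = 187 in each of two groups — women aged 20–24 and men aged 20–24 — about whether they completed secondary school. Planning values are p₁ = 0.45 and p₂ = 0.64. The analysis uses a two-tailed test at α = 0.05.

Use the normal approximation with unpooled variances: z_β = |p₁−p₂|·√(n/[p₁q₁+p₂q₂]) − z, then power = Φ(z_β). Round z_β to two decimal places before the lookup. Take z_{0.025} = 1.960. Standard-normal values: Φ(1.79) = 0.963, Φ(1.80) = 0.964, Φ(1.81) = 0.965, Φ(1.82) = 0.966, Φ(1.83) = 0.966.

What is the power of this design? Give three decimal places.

Power ≈ 0.964

z_β = |p₁−p₂|·√(n/[p₁q₁+p₂q₂]) − z_{α/2}
    = 0.19 · √(187/0.4779) − 1.960
    = 0.19 · 19.7812 − 1.960
    = 3.7584 − 1.960 = 1.7984 → 1.80
Power = Φ(1.80) = 0.964.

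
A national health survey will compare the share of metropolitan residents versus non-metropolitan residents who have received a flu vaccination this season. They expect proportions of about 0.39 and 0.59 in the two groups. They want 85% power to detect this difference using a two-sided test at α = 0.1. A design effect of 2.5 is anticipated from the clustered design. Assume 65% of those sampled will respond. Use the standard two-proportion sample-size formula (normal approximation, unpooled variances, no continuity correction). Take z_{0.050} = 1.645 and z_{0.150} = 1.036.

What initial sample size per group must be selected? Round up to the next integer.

n = (z_{α/2} + z_β)² · [p₁(1−p₁) + p₂(1−p₂)] / (p₁ − p₂)²
  = (1.645 + 1.036)² · (0.39·0.61 + 0.59·0.41) / (-0.20)²
  = (2.681)² · (0.2379 + 0.2419) / 0.0400
  = 7.1878 · 0.4798 / 0.0400
  = 86.22
Design effect: 2.5 × 86.22 = 215.54.
Adjust for 65% response: 215.54 / 0.65 = 331.60.
Round up → n = 332 per group.

n = 332 per group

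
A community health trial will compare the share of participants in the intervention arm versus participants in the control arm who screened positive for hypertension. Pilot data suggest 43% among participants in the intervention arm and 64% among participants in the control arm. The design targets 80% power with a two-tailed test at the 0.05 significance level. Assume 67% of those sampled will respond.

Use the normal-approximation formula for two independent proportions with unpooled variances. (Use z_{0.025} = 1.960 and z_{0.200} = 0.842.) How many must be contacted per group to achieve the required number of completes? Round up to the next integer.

n = (z_{α/2} + z_β)² · [p₁(1−p₁) + p₂(1−p₂)] / (p₁ − p₂)²
  = (1.960 + 0.842)² · (0.43·0.57 + 0.64·0.36) / (-0.21)²
  = (2.802)² · (0.2451 + 0.2304) / 0.0441
  = 7.8512 · 0.4755 / 0.0441
  = 84.65
Adjust for 67% response: 84.65 / 0.67 = 126.35.
Round up → n = 127 per group.

n = 127 per group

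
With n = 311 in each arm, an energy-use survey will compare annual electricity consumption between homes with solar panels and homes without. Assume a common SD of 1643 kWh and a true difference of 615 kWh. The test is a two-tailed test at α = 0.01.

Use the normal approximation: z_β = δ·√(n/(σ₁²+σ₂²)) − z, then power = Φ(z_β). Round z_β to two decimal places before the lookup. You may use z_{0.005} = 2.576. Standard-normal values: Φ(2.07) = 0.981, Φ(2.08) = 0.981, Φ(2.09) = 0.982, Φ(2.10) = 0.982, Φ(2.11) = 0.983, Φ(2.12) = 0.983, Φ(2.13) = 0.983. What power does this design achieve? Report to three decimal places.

z_β = δ·√(n/(σ₁²+σ₂²)) − z_{α/2}
    = 615 · √(311/5398898) − 2.576
    = 615 · 0.00759 − 2.576
    = 4.6677 − 2.576 = 2.0917 → 2.09
Power = Φ(2.09) = 0.982.

Power ≈ 0.982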